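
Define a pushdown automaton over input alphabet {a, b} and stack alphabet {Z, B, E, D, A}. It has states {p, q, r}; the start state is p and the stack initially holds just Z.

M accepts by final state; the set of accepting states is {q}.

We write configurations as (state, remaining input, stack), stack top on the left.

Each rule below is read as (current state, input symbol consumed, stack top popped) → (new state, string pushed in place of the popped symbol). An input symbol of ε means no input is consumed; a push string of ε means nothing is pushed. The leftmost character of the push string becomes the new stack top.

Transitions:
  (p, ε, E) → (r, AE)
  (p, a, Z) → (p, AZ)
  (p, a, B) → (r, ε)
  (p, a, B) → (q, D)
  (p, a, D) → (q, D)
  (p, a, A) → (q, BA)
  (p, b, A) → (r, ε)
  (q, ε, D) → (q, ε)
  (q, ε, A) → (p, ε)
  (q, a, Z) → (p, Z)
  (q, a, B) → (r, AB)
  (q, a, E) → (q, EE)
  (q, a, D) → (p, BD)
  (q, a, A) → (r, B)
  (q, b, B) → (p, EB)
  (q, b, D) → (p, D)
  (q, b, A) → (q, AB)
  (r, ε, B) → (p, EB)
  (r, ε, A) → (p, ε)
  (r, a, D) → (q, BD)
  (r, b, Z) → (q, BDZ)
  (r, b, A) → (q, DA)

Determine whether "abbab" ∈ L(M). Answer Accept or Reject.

Accept

One accepting computation: (p, abbab, Z) ⊢ (p, bbab, AZ) ⊢ (r, bab, Z) ⊢ (q, ab, BDZ) ⊢ (r, b, ABDZ) ⊢ (q, ε, DABDZ)
All input consumed and state q ∈ F.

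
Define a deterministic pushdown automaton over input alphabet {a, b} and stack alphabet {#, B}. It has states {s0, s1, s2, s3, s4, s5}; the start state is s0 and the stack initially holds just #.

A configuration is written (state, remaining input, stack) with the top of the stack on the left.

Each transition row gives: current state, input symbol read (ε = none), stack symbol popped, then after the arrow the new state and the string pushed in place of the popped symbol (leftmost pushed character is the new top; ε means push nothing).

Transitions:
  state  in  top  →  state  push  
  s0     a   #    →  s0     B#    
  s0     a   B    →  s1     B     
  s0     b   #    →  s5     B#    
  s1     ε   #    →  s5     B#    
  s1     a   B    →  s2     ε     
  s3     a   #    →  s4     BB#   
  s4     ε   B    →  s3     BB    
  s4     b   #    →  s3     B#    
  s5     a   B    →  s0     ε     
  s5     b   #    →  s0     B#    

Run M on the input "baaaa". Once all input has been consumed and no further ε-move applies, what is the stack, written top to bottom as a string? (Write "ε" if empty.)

#

(s0, baaaa, #) ⊢ (s5, aaaa, B#) ⊢ (s0, aaa, #) ⊢ (s0, aa, B#) ⊢ (s1, a, B#) ⊢ (s2, ε, #)
All input consumed in state s2 with stack #.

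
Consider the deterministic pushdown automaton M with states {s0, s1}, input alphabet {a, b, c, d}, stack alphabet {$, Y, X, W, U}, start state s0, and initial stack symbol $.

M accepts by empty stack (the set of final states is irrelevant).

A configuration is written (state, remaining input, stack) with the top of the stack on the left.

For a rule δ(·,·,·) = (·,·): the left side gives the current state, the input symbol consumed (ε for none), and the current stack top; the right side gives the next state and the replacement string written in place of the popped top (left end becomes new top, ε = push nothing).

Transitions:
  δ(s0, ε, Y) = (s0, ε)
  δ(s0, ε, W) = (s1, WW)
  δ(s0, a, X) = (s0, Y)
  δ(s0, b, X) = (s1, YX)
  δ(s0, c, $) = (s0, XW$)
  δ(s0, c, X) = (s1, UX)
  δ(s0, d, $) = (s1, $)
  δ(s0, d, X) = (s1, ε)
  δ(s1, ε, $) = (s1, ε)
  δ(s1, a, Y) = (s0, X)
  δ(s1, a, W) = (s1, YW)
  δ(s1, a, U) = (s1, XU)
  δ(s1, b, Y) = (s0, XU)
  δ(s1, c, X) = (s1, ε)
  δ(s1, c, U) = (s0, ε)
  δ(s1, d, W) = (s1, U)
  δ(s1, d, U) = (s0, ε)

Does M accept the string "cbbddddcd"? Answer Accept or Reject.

Accept

(s0, cbbddddcd, $) ⊢ (s0, bbddddcd, XW$) ⊢ (s1, bddddcd, YXW$) ⊢ (s0, ddddcd, XUXW$) ⊢ (s1, dddcd, UXW$) ⊢ (s0, ddcd, XW$) ⊢ (s1, dcd, W$) ⊢ (s1, cd, U$) ⊢ (s0, d, $) ⊢ (s1, ε, $) ⊢ (s1, ε, ε)
All input consumed and the stack is empty.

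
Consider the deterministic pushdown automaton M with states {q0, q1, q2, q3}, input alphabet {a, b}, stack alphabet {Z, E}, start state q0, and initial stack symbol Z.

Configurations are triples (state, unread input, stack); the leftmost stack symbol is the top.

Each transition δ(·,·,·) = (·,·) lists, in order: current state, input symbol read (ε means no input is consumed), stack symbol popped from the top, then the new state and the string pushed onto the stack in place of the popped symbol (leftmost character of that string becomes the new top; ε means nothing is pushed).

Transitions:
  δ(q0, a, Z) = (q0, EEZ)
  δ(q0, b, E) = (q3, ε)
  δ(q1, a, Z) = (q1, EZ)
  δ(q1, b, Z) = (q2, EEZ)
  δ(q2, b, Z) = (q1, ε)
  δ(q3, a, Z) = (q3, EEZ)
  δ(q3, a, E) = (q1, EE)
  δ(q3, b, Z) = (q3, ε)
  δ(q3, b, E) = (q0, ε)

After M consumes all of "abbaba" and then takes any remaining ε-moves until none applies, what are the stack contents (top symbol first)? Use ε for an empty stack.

EEZ

(q0, abbaba, Z)
  read a, top Z: go to q0, push EEZ → (q0, bbaba, EEZ)
  read b, top E: go to q3, push ε → (q3, baba, EZ)
  read b, top E: go to q0, push ε → (q0, aba, Z)
  read a, top Z: go to q0, push EEZ → (q0, ba, EEZ)
  read b, top E: go to q3, push ε → (q3, a, EZ)
  read a, top E: go to q1, push EE → (q1, ε, EEZ)
All input consumed in state q1 with stack EEZ.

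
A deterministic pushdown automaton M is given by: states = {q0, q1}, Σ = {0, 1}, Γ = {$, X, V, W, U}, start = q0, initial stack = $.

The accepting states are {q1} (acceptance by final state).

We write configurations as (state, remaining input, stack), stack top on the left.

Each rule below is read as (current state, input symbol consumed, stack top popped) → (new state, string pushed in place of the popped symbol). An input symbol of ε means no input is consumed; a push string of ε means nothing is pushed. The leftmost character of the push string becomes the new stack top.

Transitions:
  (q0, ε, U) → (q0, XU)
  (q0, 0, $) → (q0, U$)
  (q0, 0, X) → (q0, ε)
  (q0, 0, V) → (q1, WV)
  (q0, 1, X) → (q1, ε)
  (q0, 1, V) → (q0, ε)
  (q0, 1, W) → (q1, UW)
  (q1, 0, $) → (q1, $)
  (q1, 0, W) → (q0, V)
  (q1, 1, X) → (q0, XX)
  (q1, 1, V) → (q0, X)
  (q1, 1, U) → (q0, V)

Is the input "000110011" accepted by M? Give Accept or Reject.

(q0, 000110011, $)
  read 0, top $: go to q0, push U$ → (q0, 00110011, U$)
  ε-move, top U: go to q0, push XU → (q0, 00110011, XU$)
  read 0, top X: go to q0, push ε → (q0, 0110011, U$)
  ε-move, top U: go to q0, push XU → (q0, 0110011, XU$)
  read 0, top X: go to q0, push ε → (q0, 110011, U$)
  ε-move, top U: go to q0, push XU → (q0, 110011, XU$)
  read 1, top X: go to q1, push ε → (q1, 10011, U$)
  read 1, top U: go to q0, push V → (q0, 0011, V$)
  read 0, top V: go to q1, push WV → (q1, 011, WV$)
  read 0, top W: go to q0, push V → (q0, 11, VV$)
  read 1, top V: go to q0, push ε → (q0, 1, V$)
  read 1, top V: go to q0, push ε → (q0, ε, $)
All input consumed; state q0 ∉ F and no further ε-move applies.

Reject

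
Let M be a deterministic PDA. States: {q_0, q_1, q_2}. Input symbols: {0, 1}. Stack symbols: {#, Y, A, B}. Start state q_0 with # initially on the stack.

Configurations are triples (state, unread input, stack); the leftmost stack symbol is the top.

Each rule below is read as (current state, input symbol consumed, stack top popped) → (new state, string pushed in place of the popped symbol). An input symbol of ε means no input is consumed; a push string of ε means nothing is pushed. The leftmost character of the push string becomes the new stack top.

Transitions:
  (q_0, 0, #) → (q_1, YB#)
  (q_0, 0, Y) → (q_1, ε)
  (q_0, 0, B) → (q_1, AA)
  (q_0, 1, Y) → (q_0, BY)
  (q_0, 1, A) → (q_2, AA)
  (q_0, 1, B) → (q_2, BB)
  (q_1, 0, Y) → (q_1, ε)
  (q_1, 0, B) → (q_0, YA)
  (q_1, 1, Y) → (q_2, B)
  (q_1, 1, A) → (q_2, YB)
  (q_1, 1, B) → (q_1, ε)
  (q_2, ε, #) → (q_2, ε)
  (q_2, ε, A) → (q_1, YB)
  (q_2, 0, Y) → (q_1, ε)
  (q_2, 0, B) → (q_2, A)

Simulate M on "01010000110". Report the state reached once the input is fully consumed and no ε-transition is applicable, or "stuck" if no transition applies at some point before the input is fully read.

stuck

(q_0, 01010000110, #) ⊢ (q_1, 1010000110, YB#) ⊢ (q_2, 010000110, BB#) ⊢ (q_2, 10000110, AB#) ⊢ (q_1, 10000110, YBB#) ⊢ (q_2, 0000110, BBB#) ⊢ (q_2, 000110, ABB#) ⊢ (q_1, 000110, YBBB#) ⊢ (q_1, 00110, BBB#) ⊢ (q_0, 0110, YABB#) ⊢ (q_1, 110, ABB#) ⊢ (q_2, 10, YBBB#)
No transition for (q_2, 1, top Y); M blocks with input 10 remaining.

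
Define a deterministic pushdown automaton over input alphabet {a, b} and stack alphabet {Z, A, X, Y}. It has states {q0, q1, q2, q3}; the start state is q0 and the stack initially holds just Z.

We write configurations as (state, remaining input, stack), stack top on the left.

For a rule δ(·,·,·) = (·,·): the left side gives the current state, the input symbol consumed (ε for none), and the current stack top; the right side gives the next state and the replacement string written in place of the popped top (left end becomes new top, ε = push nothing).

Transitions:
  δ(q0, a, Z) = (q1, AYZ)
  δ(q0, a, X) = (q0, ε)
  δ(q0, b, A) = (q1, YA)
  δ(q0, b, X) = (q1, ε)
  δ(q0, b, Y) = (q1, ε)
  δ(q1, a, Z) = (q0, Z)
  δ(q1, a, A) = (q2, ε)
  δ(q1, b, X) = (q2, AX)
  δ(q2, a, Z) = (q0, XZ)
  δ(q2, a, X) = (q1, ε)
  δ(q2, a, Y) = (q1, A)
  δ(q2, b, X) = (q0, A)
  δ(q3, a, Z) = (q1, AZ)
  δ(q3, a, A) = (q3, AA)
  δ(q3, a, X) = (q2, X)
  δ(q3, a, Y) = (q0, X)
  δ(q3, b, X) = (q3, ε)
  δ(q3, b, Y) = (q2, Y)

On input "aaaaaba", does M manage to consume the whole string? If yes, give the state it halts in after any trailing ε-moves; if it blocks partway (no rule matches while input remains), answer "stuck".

q0

(q0, aaaaaba, Z)
  read a, top Z: go to q1, push AYZ → (q1, aaaaba, AYZ)
  read a, top A: go to q2, push ε → (q2, aaaba, YZ)
  read a, top Y: go to q1, push A → (q1, aaba, AZ)
  read a, top A: go to q2, push ε → (q2, aba, Z)
  read a, top Z: go to q0, push XZ → (q0, ba, XZ)
  read b, top X: go to q1, push ε → (q1, a, Z)
  read a, top Z: go to q0, push Z → (q0, ε, Z)
All input consumed; M is in state q0.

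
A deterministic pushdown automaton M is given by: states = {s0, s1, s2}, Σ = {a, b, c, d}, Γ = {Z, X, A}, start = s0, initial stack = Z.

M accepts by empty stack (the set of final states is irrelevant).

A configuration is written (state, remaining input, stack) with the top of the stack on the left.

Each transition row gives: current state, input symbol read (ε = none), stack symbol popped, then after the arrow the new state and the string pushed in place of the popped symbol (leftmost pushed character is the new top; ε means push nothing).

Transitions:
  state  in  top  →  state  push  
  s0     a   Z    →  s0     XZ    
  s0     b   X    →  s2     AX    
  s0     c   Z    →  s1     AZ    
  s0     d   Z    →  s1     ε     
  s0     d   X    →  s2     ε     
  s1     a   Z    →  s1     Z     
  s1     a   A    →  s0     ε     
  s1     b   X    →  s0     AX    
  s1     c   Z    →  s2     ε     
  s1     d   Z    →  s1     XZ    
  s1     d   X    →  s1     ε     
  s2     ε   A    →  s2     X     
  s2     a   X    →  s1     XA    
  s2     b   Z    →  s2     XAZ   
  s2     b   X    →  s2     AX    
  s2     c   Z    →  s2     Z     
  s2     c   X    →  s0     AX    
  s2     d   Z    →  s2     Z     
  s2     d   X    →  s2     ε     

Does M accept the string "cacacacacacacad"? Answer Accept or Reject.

Accept

(s0, cacacacacacacad, Z)
  read c, top Z: go to s1, push AZ → (s1, acacacacacacad, AZ)
  read a, top A: go to s0, push ε → (s0, cacacacacacad, Z)
  read c, top Z: go to s1, push AZ → (s1, acacacacacad, AZ)
  read a, top A: go to s0, push ε → (s0, cacacacacad, Z)
  read c, top Z: go to s1, push AZ → (s1, acacacacad, AZ)
  read a, top A: go to s0, push ε → (s0, cacacacad, Z)
  read c, top Z: go to s1, push AZ → (s1, acacacad, AZ)
  read a, top A: go to s0, push ε → (s0, cacacad, Z)
  read c, top Z: go to s1, push AZ → (s1, acacad, AZ)
  read a, top A: go to s0, push ε → (s0, cacad, Z)
  read c, top Z: go to s1, push AZ → (s1, acad, AZ)
  read a, top A: go to s0, push ε → (s0, cad, Z)
  read c, top Z: go to s1, push AZ → (s1, ad, AZ)
  read a, top A: go to s0, push ε → (s0, d, Z)
  read d, top Z: go to s1, push ε → (s1, ε, ε)
All input consumed and the stack is empty.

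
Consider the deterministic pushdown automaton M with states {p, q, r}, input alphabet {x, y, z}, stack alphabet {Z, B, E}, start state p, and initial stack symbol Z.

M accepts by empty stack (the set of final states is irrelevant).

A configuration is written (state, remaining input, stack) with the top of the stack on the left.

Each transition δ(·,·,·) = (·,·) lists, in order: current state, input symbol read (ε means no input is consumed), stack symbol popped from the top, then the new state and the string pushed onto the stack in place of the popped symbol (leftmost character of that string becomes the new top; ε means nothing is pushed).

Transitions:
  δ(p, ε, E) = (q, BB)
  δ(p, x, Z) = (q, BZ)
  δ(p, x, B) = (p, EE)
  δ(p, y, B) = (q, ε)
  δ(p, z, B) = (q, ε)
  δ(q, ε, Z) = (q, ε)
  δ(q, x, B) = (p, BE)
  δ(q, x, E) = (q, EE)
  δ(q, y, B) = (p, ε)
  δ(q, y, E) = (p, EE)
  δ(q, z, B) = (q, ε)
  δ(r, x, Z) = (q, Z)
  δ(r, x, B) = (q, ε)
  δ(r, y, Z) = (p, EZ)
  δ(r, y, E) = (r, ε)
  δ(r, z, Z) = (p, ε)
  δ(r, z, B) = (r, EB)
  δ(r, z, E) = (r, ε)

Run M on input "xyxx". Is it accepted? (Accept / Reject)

Reject

(p, xyxx, Z) ⊢ (q, yxx, BZ) ⊢ (p, xx, Z) ⊢ (q, x, BZ) ⊢ (p, ε, BEZ)
All input consumed; stack is BEZ, not empty, and no further ε-move applies.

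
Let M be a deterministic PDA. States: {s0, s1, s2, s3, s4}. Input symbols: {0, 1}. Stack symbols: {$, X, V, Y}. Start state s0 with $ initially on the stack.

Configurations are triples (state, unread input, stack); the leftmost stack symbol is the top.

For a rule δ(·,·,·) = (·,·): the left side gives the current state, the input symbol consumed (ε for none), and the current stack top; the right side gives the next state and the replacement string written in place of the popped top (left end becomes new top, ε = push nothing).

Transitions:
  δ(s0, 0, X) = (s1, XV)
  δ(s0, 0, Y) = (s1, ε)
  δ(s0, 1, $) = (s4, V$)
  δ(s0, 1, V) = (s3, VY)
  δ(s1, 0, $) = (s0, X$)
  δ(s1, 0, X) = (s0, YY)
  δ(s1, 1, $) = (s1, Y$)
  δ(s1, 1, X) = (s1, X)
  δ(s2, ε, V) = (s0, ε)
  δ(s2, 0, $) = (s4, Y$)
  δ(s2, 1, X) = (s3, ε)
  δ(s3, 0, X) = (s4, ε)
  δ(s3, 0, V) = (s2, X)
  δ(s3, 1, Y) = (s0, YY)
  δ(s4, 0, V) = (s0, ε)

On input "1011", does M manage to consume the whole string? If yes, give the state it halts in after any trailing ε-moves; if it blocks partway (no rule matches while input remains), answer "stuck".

stuck

(s0, 1011, $) ⊢ (s4, 011, V$) ⊢ (s0, 11, $) ⊢ (s4, 1, V$)
No transition for (s4, 1, top V); M blocks with input 1 remaining.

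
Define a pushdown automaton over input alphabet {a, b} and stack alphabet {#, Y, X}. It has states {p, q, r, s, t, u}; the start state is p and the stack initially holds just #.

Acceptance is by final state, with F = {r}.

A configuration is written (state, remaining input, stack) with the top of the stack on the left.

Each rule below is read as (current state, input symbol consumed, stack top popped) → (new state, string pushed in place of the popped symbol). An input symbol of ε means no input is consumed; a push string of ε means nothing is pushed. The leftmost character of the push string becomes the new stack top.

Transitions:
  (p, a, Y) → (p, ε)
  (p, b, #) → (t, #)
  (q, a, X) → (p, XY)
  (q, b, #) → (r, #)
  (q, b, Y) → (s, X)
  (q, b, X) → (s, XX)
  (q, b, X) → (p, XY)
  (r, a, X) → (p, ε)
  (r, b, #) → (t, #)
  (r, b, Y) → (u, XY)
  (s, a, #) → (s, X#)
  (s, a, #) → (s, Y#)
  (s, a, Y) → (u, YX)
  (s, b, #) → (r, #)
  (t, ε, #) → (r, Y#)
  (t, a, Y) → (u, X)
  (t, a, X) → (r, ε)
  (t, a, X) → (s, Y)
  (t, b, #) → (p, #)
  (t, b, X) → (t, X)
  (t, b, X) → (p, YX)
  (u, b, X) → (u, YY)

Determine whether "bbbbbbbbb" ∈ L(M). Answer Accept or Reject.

Accept

One accepting computation: (p, bbbbbbbbb, #) ⊢ (t, bbbbbbbb, #) ⊢ (p, bbbbbbb, #) ⊢ (t, bbbbbb, #) ⊢ (p, bbbbb, #) ⊢ (t, bbbb, #) ⊢ (p, bbb, #) ⊢ (t, bb, #) ⊢ (p, b, #) ⊢ (t, ε, #) ⊢ (r, ε, Y#)
All input consumed and state r ∈ F.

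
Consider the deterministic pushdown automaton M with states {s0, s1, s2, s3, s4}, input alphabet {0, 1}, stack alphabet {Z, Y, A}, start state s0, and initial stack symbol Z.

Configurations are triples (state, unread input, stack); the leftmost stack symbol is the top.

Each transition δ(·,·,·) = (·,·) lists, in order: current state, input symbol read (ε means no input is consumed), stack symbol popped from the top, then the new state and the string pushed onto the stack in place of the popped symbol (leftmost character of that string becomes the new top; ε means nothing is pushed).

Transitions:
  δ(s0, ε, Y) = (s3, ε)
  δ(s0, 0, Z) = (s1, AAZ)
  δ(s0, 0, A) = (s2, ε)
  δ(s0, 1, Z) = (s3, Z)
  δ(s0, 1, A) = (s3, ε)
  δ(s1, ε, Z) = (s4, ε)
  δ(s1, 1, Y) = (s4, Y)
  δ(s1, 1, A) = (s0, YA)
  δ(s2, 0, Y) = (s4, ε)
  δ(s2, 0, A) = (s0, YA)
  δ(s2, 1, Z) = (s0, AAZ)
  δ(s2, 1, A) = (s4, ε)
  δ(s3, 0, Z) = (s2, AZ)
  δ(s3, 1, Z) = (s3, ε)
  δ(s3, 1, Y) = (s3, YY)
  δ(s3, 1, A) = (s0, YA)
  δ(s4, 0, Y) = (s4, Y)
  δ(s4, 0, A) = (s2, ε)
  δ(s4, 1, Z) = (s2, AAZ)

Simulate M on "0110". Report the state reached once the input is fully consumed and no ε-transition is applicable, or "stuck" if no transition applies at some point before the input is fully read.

stuck

(s0, 0110, Z) ⊢ (s1, 110, AAZ) ⊢ (s0, 10, YAAZ) ⊢ (s3, 10, AAZ) ⊢ (s0, 0, YAAZ) ⊢ (s3, 0, AAZ)
No transition for (s3, 0, top A); M blocks with input 0 remaining.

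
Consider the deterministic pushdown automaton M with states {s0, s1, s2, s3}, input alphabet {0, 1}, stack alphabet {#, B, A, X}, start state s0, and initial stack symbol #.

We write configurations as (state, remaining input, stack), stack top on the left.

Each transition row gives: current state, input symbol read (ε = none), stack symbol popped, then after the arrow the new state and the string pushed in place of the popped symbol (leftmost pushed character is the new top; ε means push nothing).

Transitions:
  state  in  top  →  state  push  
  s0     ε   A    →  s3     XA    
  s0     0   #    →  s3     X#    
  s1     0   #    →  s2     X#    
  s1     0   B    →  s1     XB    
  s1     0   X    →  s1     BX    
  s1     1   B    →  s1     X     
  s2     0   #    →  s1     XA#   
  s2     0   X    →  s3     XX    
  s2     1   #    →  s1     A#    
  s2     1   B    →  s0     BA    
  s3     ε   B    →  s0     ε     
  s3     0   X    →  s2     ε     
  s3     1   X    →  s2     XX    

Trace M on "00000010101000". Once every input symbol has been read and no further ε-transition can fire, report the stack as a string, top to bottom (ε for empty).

BXBXXXXBXA#

(s0, 00000010101000, #) ⊢ (s3, 0000010101000, X#) ⊢ (s2, 000010101000, #) ⊢ (s1, 00010101000, XA#) ⊢ (s1, 0010101000, BXA#) ⊢ (s1, 010101000, XBXA#) ⊢ (s1, 10101000, BXBXA#) ⊢ (s1, 0101000, XXBXA#) ⊢ (s1, 101000, BXXBXA#) ⊢ (s1, 01000, XXXBXA#) ⊢ (s1, 1000, BXXXBXA#) ⊢ (s1, 000, XXXXBXA#) ⊢ (s1, 00, BXXXXBXA#) ⊢ (s1, 0, XBXXXXBXA#) ⊢ (s1, ε, BXBXXXXBXA#)
All input consumed in state s1 with stack BXBXXXXBXA#.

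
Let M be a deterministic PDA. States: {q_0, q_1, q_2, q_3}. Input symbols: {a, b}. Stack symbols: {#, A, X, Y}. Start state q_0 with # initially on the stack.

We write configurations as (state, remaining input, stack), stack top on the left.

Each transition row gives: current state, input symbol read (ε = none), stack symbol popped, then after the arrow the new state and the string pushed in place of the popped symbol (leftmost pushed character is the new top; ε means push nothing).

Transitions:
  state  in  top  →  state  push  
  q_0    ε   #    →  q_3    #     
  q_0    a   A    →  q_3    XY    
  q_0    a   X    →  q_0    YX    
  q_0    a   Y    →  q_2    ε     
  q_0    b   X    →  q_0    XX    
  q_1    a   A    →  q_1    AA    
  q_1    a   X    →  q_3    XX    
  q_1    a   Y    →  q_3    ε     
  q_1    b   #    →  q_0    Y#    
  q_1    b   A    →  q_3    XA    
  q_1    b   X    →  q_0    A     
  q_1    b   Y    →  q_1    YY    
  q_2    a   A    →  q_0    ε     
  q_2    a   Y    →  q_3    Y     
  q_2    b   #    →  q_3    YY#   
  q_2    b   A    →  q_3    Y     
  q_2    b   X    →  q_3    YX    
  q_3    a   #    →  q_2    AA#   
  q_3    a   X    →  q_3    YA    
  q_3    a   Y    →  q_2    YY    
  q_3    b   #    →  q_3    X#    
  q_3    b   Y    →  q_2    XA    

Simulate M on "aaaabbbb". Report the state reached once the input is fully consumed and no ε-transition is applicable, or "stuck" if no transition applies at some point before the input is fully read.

(q_0, aaaabbbb, #)
  ε-move, top #: go to q_3, push # → (q_3, aaaabbbb, #)
  read a, top #: go to q_2, push AA# → (q_2, aaabbbb, AA#)
  read a, top A: go to q_0, push ε → (q_0, aabbbb, A#)
  read a, top A: go to q_3, push XY → (q_3, abbbb, XY#)
  read a, top X: go to q_3, push YA → (q_3, bbbb, YAY#)
  read b, top Y: go to q_2, push XA → (q_2, bbb, XAAY#)
  read b, top X: go to q_3, push YX → (q_3, bb, YXAAY#)
  read b, top Y: go to q_2, push XA → (q_2, b, XAXAAY#)
  read b, top X: go to q_3, push YX → (q_3, ε, YXAXAAY#)
All input consumed; M is in state q_3.

q_3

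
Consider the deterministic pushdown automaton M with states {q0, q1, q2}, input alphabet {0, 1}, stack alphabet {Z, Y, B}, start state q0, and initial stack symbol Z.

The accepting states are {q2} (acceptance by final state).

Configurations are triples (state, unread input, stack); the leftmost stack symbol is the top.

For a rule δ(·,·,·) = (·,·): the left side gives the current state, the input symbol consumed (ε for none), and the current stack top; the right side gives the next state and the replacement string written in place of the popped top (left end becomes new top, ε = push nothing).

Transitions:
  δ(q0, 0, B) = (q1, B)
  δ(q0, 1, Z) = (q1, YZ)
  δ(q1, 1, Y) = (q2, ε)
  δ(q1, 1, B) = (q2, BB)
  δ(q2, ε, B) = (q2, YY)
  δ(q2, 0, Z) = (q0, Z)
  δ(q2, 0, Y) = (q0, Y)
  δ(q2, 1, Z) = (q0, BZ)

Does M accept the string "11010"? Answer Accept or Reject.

(q0, 11010, Z)
  read 1, top Z: go to q1, push YZ → (q1, 1010, YZ)
  read 1, top Y: go to q2, push ε → (q2, 010, Z)
  read 0, top Z: go to q0, push Z → (q0, 10, Z)
  read 1, top Z: go to q1, push YZ → (q1, 0, YZ)
No transition applies at (q1, 0, YZ); input not fully consumed.

Reject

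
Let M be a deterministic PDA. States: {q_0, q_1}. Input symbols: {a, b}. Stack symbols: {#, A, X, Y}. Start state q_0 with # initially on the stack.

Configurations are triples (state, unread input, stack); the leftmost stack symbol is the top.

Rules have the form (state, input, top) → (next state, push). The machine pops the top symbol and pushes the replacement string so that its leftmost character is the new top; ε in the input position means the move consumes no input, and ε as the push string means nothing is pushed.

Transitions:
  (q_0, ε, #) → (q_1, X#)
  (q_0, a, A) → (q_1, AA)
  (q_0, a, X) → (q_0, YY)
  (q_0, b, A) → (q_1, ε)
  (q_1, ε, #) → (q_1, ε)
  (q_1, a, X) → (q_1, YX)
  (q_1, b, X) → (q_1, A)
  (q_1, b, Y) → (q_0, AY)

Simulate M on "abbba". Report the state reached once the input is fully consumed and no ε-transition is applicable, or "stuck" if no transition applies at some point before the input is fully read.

q_1

(q_0, abbba, #)
  ε-move, top #: go to q_1, push X# → (q_1, abbba, X#)
  read a, top X: go to q_1, push YX → (q_1, bbba, YX#)
  read b, top Y: go to q_0, push AY → (q_0, bba, AYX#)
  read b, top A: go to q_1, push ε → (q_1, ba, YX#)
  read b, top Y: go to q_0, push AY → (q_0, a, AYX#)
  read a, top A: go to q_1, push AA → (q_1, ε, AAYX#)
All input consumed; M is in state q_1.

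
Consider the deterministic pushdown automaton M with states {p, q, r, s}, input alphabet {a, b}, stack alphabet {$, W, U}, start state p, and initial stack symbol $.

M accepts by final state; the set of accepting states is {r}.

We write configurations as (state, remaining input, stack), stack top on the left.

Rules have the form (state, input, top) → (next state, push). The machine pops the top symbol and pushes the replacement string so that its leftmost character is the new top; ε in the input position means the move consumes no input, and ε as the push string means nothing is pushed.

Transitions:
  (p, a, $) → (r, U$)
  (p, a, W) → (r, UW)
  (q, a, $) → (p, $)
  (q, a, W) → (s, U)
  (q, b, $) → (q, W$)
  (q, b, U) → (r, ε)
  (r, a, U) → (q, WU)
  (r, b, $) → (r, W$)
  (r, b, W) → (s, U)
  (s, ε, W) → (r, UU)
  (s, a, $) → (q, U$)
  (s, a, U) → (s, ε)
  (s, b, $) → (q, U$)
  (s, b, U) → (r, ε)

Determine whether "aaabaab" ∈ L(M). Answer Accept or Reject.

Accept

(p, aaabaab, $) ⊢ (r, aabaab, U$) ⊢ (q, abaab, WU$) ⊢ (s, baab, UU$) ⊢ (r, aab, U$) ⊢ (q, ab, WU$) ⊢ (s, b, UU$) ⊢ (r, ε, U$)
All input consumed; state r ∈ F.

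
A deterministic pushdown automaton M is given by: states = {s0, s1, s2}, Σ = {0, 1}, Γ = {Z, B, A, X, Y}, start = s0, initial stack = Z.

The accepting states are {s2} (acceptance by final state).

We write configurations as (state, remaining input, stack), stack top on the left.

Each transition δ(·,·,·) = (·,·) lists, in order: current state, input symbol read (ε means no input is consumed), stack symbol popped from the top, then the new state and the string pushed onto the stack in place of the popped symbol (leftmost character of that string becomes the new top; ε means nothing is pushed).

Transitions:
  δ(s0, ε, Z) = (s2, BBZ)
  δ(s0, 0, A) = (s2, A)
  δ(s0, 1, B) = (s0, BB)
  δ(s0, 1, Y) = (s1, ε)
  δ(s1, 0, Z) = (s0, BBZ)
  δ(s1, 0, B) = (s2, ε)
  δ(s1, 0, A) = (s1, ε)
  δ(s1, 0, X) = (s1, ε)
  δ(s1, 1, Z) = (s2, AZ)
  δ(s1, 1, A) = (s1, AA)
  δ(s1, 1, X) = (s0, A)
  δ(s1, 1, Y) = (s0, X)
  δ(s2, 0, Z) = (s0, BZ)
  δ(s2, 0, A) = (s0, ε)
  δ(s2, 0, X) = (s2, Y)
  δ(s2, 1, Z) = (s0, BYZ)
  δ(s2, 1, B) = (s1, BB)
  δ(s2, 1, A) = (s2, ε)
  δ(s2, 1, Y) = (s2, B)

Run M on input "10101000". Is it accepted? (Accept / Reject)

Reject

(s0, 10101000, Z)
  ε-move, top Z: go to s2, push BBZ → (s2, 10101000, BBZ)
  read 1, top B: go to s1, push BB → (s1, 0101000, BBBZ)
  read 0, top B: go to s2, push ε → (s2, 101000, BBZ)
  read 1, top B: go to s1, push BB → (s1, 01000, BBBZ)
  read 0, top B: go to s2, push ε → (s2, 1000, BBZ)
  read 1, top B: go to s1, push BB → (s1, 000, BBBZ)
  read 0, top B: go to s2, push ε → (s2, 00, BBZ)
No transition applies at (s2, 00, BBZ); input not fully consumed.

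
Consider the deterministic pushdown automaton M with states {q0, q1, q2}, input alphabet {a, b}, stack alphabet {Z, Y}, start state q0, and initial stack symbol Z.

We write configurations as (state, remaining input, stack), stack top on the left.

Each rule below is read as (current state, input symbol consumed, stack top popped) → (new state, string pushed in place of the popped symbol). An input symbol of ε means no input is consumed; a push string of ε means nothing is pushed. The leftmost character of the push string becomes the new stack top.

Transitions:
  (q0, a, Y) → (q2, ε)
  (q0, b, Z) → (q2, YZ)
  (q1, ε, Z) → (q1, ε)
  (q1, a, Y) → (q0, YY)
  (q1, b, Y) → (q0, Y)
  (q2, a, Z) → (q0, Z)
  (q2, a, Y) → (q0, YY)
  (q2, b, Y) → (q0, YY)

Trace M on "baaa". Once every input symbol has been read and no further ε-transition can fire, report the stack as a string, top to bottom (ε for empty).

(q0, baaa, Z)
  read b, top Z: go to q2, push YZ → (q2, aaa, YZ)
  read a, top Y: go to q0, push YY → (q0, aa, YYZ)
  read a, top Y: go to q2, push ε → (q2, a, YZ)
  read a, top Y: go to q0, push YY → (q0, ε, YYZ)
All input consumed in state q0 with stack YYZ.

YYZ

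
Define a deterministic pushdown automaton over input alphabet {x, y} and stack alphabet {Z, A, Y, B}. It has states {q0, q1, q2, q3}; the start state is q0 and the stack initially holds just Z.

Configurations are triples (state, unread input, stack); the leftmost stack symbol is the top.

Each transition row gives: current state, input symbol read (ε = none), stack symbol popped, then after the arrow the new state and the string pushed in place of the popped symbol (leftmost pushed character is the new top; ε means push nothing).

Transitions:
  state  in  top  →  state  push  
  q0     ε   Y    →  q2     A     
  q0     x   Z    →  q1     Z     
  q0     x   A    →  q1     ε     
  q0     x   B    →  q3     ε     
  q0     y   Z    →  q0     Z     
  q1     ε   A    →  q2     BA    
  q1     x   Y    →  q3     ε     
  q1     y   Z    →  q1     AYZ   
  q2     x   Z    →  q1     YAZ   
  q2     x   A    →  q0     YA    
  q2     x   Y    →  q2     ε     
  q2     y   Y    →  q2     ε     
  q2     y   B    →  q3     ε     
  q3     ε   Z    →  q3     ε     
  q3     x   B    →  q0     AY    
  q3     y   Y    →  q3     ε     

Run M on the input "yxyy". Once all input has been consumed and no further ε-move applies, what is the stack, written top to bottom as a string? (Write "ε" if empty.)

(q0, yxyy, Z)
  read y, top Z: go to q0, push Z → (q0, xyy, Z)
  read x, top Z: go to q1, push Z → (q1, yy, Z)
  read y, top Z: go to q1, push AYZ → (q1, y, AYZ)
  ε-move, top A: go to q2, push BA → (q2, y, BAYZ)
  read y, top B: go to q3, push ε → (q3, ε, AYZ)
All input consumed in state q3 with stack AYZ.

AYZ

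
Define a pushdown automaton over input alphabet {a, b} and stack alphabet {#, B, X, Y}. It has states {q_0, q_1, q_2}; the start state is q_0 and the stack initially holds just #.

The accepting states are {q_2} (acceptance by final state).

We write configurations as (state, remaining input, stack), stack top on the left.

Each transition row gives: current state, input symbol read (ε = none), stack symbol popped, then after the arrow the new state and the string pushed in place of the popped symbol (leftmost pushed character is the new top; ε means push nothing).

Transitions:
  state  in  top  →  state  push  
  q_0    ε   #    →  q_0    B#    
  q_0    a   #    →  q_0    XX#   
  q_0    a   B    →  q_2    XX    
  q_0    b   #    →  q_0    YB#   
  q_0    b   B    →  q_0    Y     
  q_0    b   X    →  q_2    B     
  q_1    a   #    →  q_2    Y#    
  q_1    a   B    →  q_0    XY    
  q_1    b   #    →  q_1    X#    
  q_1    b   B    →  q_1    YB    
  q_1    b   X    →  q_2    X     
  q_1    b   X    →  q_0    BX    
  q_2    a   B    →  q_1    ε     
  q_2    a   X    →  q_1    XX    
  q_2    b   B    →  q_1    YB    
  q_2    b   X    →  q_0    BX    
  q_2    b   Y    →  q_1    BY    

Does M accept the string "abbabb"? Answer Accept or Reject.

No computation consumes all input and reaches a final state.

Reject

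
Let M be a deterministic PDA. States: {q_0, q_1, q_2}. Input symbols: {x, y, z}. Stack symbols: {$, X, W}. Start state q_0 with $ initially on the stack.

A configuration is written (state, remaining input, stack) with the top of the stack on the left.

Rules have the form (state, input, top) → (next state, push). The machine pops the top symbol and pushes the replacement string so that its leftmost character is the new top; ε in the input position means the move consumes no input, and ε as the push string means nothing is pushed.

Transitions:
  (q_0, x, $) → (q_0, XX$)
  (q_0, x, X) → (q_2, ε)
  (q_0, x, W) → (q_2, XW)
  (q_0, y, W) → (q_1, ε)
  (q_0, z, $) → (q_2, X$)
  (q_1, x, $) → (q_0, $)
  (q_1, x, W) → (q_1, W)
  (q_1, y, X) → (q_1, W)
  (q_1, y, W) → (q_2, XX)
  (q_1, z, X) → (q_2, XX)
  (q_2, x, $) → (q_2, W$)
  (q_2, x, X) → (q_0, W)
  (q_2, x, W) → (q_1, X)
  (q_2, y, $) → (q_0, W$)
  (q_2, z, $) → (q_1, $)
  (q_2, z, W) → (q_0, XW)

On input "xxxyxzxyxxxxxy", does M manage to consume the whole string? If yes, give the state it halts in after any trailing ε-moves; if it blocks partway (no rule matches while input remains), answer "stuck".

(q_0, xxxyxzxyxxxxxy, $)
  read x, top $: go to q_0, push XX$ → (q_0, xxyxzxyxxxxxy, XX$)
  read x, top X: go to q_2, push ε → (q_2, xyxzxyxxxxxy, X$)
  read x, top X: go to q_0, push W → (q_0, yxzxyxxxxxy, W$)
  read y, top W: go to q_1, push ε → (q_1, xzxyxxxxxy, $)
  read x, top $: go to q_0, push $ → (q_0, zxyxxxxxy, $)
  read z, top $: go to q_2, push X$ → (q_2, xyxxxxxy, X$)
  read x, top X: go to q_0, push W → (q_0, yxxxxxy, W$)
  read y, top W: go to q_1, push ε → (q_1, xxxxxy, $)
  read x, top $: go to q_0, push $ → (q_0, xxxxy, $)
  read x, top $: go to q_0, push XX$ → (q_0, xxxy, XX$)
  read x, top X: go to q_2, push ε → (q_2, xxy, X$)
  read x, top X: go to q_0, push W → (q_0, xy, W$)
  read x, top W: go to q_2, push XW → (q_2, y, XW$)
No transition for (q_2, y, top X); M blocks with input y remaining.

stuck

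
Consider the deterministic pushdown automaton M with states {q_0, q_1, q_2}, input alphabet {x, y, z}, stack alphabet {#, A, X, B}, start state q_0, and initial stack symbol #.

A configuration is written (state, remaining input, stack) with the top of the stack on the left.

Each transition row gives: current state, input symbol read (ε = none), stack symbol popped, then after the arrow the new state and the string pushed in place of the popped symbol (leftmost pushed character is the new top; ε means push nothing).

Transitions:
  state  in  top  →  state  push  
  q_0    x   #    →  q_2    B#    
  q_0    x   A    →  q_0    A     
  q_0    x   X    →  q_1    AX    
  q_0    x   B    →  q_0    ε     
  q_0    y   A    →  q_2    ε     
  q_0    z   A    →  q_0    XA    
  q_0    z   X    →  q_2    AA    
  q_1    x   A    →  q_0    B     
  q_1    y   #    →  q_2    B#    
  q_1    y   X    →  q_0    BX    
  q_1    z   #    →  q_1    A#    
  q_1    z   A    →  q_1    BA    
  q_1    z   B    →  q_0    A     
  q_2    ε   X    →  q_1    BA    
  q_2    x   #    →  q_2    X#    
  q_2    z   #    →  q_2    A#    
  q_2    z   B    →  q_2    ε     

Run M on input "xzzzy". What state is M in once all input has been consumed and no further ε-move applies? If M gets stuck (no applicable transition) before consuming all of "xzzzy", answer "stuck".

stuck

(q_0, xzzzy, #) ⊢ (q_2, zzzy, B#) ⊢ (q_2, zzy, #) ⊢ (q_2, zy, A#)
No transition for (q_2, z, top A); M blocks with input zy remaining.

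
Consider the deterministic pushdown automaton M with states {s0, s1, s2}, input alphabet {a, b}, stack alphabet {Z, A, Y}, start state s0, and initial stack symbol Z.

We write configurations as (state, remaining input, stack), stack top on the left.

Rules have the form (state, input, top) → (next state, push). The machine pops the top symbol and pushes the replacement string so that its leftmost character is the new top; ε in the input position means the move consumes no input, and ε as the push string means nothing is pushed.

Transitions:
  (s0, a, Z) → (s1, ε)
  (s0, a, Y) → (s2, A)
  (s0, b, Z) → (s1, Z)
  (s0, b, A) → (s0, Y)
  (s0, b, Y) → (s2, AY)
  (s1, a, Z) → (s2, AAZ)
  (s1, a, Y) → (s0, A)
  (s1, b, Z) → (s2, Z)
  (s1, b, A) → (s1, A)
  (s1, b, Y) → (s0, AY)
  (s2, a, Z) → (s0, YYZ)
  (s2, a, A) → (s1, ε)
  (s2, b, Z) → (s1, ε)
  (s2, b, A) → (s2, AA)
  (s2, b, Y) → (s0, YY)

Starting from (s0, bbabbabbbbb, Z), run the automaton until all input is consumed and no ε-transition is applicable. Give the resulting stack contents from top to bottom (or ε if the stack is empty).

(s0, bbabbabbbbb, Z)
  read b, top Z: go to s1, push Z → (s1, babbabbbbb, Z)
  read b, top Z: go to s2, push Z → (s2, abbabbbbb, Z)
  read a, top Z: go to s0, push YYZ → (s0, bbabbbbb, YYZ)
  read b, top Y: go to s2, push AY → (s2, babbbbb, AYYZ)
  read b, top A: go to s2, push AA → (s2, abbbbb, AAYYZ)
  read a, top A: go to s1, push ε → (s1, bbbbb, AYYZ)
  read b, top A: go to s1, push A → (s1, bbbb, AYYZ)
  read b, top A: go to s1, push A → (s1, bbb, AYYZ)
  read b, top A: go to s1, push A → (s1, bb, AYYZ)
  read b, top A: go to s1, push A → (s1, b, AYYZ)
  read b, top A: go to s1, push A → (s1, ε, AYYZ)
All input consumed in state s1 with stack AYYZ.

AYYZ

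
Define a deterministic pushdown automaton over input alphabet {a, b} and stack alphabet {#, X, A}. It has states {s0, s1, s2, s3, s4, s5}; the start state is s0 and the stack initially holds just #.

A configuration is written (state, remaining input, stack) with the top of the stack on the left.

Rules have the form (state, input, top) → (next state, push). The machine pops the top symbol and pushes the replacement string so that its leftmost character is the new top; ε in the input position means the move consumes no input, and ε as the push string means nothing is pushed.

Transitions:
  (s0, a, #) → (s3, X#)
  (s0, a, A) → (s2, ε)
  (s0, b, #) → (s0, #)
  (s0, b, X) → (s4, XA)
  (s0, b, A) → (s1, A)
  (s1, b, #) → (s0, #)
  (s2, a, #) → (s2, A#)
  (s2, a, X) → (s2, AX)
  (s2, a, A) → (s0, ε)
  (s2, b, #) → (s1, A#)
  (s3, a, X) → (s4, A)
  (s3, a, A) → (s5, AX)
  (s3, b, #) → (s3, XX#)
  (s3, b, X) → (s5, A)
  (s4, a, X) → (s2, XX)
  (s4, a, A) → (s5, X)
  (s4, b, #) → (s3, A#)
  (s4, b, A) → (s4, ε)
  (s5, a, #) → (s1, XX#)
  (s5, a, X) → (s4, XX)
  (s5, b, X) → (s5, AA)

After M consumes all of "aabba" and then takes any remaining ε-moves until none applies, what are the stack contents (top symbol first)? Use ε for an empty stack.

(s0, aabba, #)
  read a, top #: go to s3, push X# → (s3, abba, X#)
  read a, top X: go to s4, push A → (s4, bba, A#)
  read b, top A: go to s4, push ε → (s4, ba, #)
  read b, top #: go to s3, push A# → (s3, a, A#)
  read a, top A: go to s5, push AX → (s5, ε, AX#)
All input consumed in state s5 with stack AX#.

AX#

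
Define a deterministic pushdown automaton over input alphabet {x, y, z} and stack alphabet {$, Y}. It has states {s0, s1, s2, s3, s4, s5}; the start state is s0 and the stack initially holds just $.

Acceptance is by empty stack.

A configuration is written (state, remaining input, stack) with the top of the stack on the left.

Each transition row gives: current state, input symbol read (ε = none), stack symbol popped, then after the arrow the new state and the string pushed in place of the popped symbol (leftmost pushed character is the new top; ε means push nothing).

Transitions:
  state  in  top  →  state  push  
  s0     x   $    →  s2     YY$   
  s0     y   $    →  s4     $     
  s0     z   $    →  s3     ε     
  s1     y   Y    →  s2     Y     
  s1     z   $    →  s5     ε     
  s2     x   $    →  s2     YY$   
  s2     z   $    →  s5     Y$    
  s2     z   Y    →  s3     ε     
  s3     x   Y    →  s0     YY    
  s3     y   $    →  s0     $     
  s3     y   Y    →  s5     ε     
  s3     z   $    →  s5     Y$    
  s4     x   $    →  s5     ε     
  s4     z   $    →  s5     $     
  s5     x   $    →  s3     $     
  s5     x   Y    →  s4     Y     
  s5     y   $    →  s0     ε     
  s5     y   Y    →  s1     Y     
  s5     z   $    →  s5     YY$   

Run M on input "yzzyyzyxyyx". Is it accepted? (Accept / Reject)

Accept

(s0, yzzyyzyxyyx, $)
  read y, top $: go to s4, push $ → (s4, zzyyzyxyyx, $)
  read z, top $: go to s5, push $ → (s5, zyyzyxyyx, $)
  read z, top $: go to s5, push YY$ → (s5, yyzyxyyx, YY$)
  read y, top Y: go to s1, push Y → (s1, yzyxyyx, YY$)
  read y, top Y: go to s2, push Y → (s2, zyxyyx, YY$)
  read z, top Y: go to s3, push ε → (s3, yxyyx, Y$)
  read y, top Y: go to s5, push ε → (s5, xyyx, $)
  read x, top $: go to s3, push $ → (s3, yyx, $)
  read y, top $: go to s0, push $ → (s0, yx, $)
  read y, top $: go to s4, push $ → (s4, x, $)
  read x, top $: go to s5, push ε → (s5, ε, ε)
All input consumed and the stack is empty.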